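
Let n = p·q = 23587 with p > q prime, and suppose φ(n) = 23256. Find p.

229

φ(n) = (p−1)(q−1) = n − (p+q) + 1, so p + q = 23587 − 23256 + 1 = 332.
p and q are the roots of t² − 332t + 23587 = 0.
Discriminant: 332² − 4·23587 = 110224 − 94348 = 15876; √15876 = 126.
q = (332 − 126)/2 = 103, p = (332 + 126)/2 = 229.
Check: 103 · 229 = 23587.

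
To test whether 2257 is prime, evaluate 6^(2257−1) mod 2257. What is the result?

741

6^1 ≡ 6 (mod 2257)
6^2 ≡ 6^2 = 36 ≡ 36 (mod 2257)
6^4 ≡ 36^2 = 1296 ≡ 1296 (mod 2257)
6^8 ≡ 1296^2 = 1679616 ≡ 408 (mod 2257)
6^16 ≡ 408^2 = 166464 ≡ 1703 (mod 2257)
6^32 ≡ 1703^2 = 2900209 ≡ 2221 (mod 2257)
6^64 ≡ 2221^2 = 4932841 ≡ 1296 (mod 2257)
6^128 ≡ 1296^2 = 1679616 ≡ 408 (mod 2257)
6^256 ≡ 408^2 = 166464 ≡ 1703 (mod 2257)
6^512 ≡ 1703^2 = 2900209 ≡ 2221 (mod 2257)
6^1024 ≡ 2221^2 = 4932841 ≡ 1296 (mod 2257)
6^2048 ≡ 1296^2 = 1679616 ≡ 408 (mod 2257)
2256 = 2048 + 128 + 64 + 16 in binary powers of 2.
So 6^2256 ≡ 408 · 408 · 1296 · 1703 ≡ 741 (mod 2257).
Since 741 ≠ 1, base 6 is a Fermat witness: 2257 is composite.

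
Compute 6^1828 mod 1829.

6^1 ≡ 6 (mod 1829)
6^2 ≡ 6^2 = 36 ≡ 36 (mod 1829)
6^4 ≡ 36^2 = 1296 ≡ 1296 (mod 1829)
6^8 ≡ 1296^2 = 1679616 ≡ 594 (mod 1829)
6^16 ≡ 594^2 = 352836 ≡ 1668 (mod 1829)
6^32 ≡ 1668^2 = 2782224 ≡ 315 (mod 1829)
6^64 ≡ 315^2 = 99225 ≡ 459 (mod 1829)
6^128 ≡ 459^2 = 210681 ≡ 346 (mod 1829)
6^256 ≡ 346^2 = 119716 ≡ 831 (mod 1829)
6^512 ≡ 831^2 = 690561 ≡ 1028 (mod 1829)
6^1024 ≡ 1028^2 = 1056784 ≡ 1451 (mod 1829)
1828 = 1024 + 512 + 256 + 32 + 4 in binary powers of 2.
So 6^1828 ≡ 1451 · 1028 · 831 · 315 · 1296 ≡ 1823 (mod 1829).
Since 1823 ≠ 1, base 6 is a Fermat witness: 1829 is composite.

1823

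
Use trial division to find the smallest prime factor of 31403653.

97

31403653 is odd.
Digit sum 25, not divisible by 3.
Ends in 3: not divisible by 5.
7: 31403653 = 7·4486236 + 1
11: 31403653 = 11·2854877 + 6
13: 31403653 = 13·2415665 + 8
17: 31403653 = 17·1847273 + 12
19: 31403653 = 19·1652823 + 16
23: 31403653 = 23·1365376 + 5
29: 31403653 = 29·1082884 + 17
31: 31403653 = 31·1013021 + 2
37: 31403653 = 37·848747 + 14
41: 31403653 = 41·765942 + 31
43: 31403653 = 43·730317 + 22
47: 31403653 = 47·668162 + 39
53: 31403653 = 53·592521 + 40
59: 31403653 = 59·532265 + 18
61: 31403653 = 61·514813 + 60
67: 31403653 = 67·468711 + 16
71: 31403653 = 71·442304 + 69
73: 31403653 = 73·430187 + 2
79: 31403653 = 79·397514 + 47
83: 31403653 = 83·378357 + 22
89: 31403653 = 89·352850 + 3
97: 31403653 = 97·323749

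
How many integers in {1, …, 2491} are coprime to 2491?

2392

Factor: 2491 = 47 · 53.
φ(2491) = (47−1) · (53−1) = 46 · 52 = 2392.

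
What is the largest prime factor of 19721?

19721 = 13 · 1517
1517 = 37 · 41
41 is prime.
So 19721 = 13 · 37 · 41; the largest prime factor is 41.

41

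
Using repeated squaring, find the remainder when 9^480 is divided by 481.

248

9^1 ≡ 9 (mod 481)
9^2 ≡ 9^2 = 81 ≡ 81 (mod 481)
9^4 ≡ 81^2 = 6561 ≡ 308 (mod 481)
9^8 ≡ 308^2 = 94864 ≡ 107 (mod 481)
9^16 ≡ 107^2 = 11449 ≡ 386 (mod 481)
9^32 ≡ 386^2 = 148996 ≡ 367 (mod 481)
9^64 ≡ 367^2 = 134689 ≡ 9 (mod 481)
9^128 ≡ 9^2 = 81 ≡ 81 (mod 481)
9^256 ≡ 81^2 = 6561 ≡ 308 (mod 481)
480 = 256 + 128 + 64 + 32 in binary powers of 2.
So 9^480 ≡ 308 · 81 · 9 · 367 ≡ 248 (mod 481).
Since 248 ≠ 1, base 9 is a Fermat witness: 481 is composite.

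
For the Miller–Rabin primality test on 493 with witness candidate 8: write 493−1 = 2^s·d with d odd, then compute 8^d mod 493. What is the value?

493 − 1 = 492 = 2^2 · 123, so d = 123.
8^1 ≡ 8 (mod 493)
8^2 ≡ 8^2 = 64 ≡ 64 (mod 493)
8^4 ≡ 64^2 = 4096 ≡ 152 (mod 493)
8^8 ≡ 152^2 = 23104 ≡ 426 (mod 493)
8^16 ≡ 426^2 = 181476 ≡ 52 (mod 493)
8^32 ≡ 52^2 = 2704 ≡ 239 (mod 493)
8^64 ≡ 239^2 = 57121 ≡ 426 (mod 493)
123 = 64 + 32 + 16 + 8 + 2 + 1 in binary powers of 2.
So 8^123 ≡ 426 · 239 · 52 · 426 · 64 · 8 ≡ 206 (mod 493).
Squaring chain: 206 → 38; never reaches −1, so base 8 is a Miller–Rabin witness that 493 is composite.

206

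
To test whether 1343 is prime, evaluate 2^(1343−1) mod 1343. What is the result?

2^1 ≡ 2 (mod 1343)
2^2 ≡ 2^2 = 4 ≡ 4 (mod 1343)
2^4 ≡ 4^2 = 16 ≡ 16 (mod 1343)
2^8 ≡ 16^2 = 256 ≡ 256 (mod 1343)
2^16 ≡ 256^2 = 65536 ≡ 1072 (mod 1343)
2^32 ≡ 1072^2 = 1149184 ≡ 919 (mod 1343)
2^64 ≡ 919^2 = 844561 ≡ 1157 (mod 1343)
2^128 ≡ 1157^2 = 1338649 ≡ 1021 (mod 1343)
2^256 ≡ 1021^2 = 1042441 ≡ 273 (mod 1343)
2^512 ≡ 273^2 = 74529 ≡ 664 (mod 1343)
2^1024 ≡ 664^2 = 440896 ≡ 392 (mod 1343)
1342 = 1024 + 256 + 32 + 16 + 8 + 4 + 2 in binary powers of 2.
So 2^1342 ≡ 392 · 273 · 919 · 1072 · 256 · 16 · 4 ≡ 914 (mod 1343).
Since 914 ≠ 1, base 2 is a Fermat witness: 1343 is composite.

914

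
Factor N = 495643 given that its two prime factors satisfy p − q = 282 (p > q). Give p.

Since p = q + 282, we have 495643 = q(q + 282), so q² + 282q − 495643 = 0.
Discriminant: 282² + 4·495643 = 79524 + 1982572 = 2062096; √2062096 = 1436.
q = (−282 + 1436)/2 = 577, and p = q + 282 = 859.
Check: 577 · 859 = 495643.

859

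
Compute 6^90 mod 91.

64

6^1 ≡ 6 (mod 91)
6^2 ≡ 6^2 = 36 ≡ 36 (mod 91)
6^4 ≡ 36^2 = 1296 ≡ 22 (mod 91)
6^8 ≡ 22^2 = 484 ≡ 29 (mod 91)
6^16 ≡ 29^2 = 841 ≡ 22 (mod 91)
6^32 ≡ 22^2 = 484 ≡ 29 (mod 91)
6^64 ≡ 29^2 = 841 ≡ 22 (mod 91)
90 = 64 + 16 + 8 + 2 in binary powers of 2.
So 6^90 ≡ 22 · 22 · 29 · 36 ≡ 64 (mod 91).
Since 64 ≠ 1, base 6 is a Fermat witness: 91 is composite.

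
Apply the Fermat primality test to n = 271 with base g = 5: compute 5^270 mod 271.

5^1 ≡ 5 (mod 271)
5^2 ≡ 5^2 = 25 ≡ 25 (mod 271)
5^4 ≡ 25^2 = 625 ≡ 83 (mod 271)
5^8 ≡ 83^2 = 6889 ≡ 114 (mod 271)
5^16 ≡ 114^2 = 12996 ≡ 259 (mod 271)
5^32 ≡ 259^2 = 67081 ≡ 144 (mod 271)
5^64 ≡ 144^2 = 20736 ≡ 140 (mod 271)
5^128 ≡ 140^2 = 19600 ≡ 88 (mod 271)
5^256 ≡ 88^2 = 7744 ≡ 156 (mod 271)
270 = 256 + 8 + 4 + 2 in binary powers of 2.
So 5^270 ≡ 156 · 114 · 83 · 25 ≡ 1 (mod 271).
Since the result is 1, base 5 gives no evidence that 271 is composite.

1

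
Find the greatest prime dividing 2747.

67

2747 = 41 · 67
67 is prime.
So 2747 = 41 · 67; the largest prime factor is 67.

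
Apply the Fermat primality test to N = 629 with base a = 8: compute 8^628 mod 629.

322

8^1 ≡ 8 (mod 629)
8^2 ≡ 8^2 = 64 ≡ 64 (mod 629)
8^4 ≡ 64^2 = 4096 ≡ 322 (mod 629)
8^8 ≡ 322^2 = 103684 ≡ 528 (mod 629)
8^16 ≡ 528^2 = 278784 ≡ 137 (mod 629)
8^32 ≡ 137^2 = 18769 ≡ 528 (mod 629)
8^64 ≡ 528^2 = 278784 ≡ 137 (mod 629)
8^128 ≡ 137^2 = 18769 ≡ 528 (mod 629)
8^256 ≡ 528^2 = 278784 ≡ 137 (mod 629)
8^512 ≡ 137^2 = 18769 ≡ 528 (mod 629)
628 = 512 + 64 + 32 + 16 + 4 in binary powers of 2.
So 8^628 ≡ 528 · 137 · 528 · 137 · 322 ≡ 322 (mod 629).
Since 322 ≠ 1, base 8 is a Fermat witness: 629 is composite.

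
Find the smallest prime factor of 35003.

35003 is odd.
Digit sum 11, not divisible by 3.
Ends in 3: not divisible by 5.
7: 35003 = 7·5000 + 3
11: 35003 = 11·3182 + 1
13: 35003 = 13·2692 + 7
17: 35003 = 17·2059

17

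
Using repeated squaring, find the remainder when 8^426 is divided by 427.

393

8^1 ≡ 8 (mod 427)
8^2 ≡ 8^2 = 64 ≡ 64 (mod 427)
8^4 ≡ 64^2 = 4096 ≡ 253 (mod 427)
8^8 ≡ 253^2 = 64009 ≡ 386 (mod 427)
8^16 ≡ 386^2 = 148996 ≡ 400 (mod 427)
8^32 ≡ 400^2 = 160000 ≡ 302 (mod 427)
8^64 ≡ 302^2 = 91204 ≡ 253 (mod 427)
8^128 ≡ 253^2 = 64009 ≡ 386 (mod 427)
8^256 ≡ 386^2 = 148996 ≡ 400 (mod 427)
426 = 256 + 128 + 32 + 8 + 2 in binary powers of 2.
So 8^426 ≡ 400 · 386 · 302 · 386 · 64 ≡ 393 (mod 427).
Since 393 ≠ 1, base 8 is a Fermat witness: 427 is composite.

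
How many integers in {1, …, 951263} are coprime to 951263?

Factor: 951263 = 73 · 83 · 157.
φ(951263) = (73−1) · (83−1) · (157−1) = 72 · 82 · 156 = 921024.

921024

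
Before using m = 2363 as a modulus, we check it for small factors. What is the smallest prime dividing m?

17

2363 is odd.
Digit sum 14, not divisible by 3.
Ends in 3: not divisible by 5.
7: 2363 = 7·337 + 4
11: 2363 = 11·214 + 9
13: 2363 = 13·181 + 10
17: 2363 = 17·139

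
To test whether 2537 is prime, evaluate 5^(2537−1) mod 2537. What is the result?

5^1 ≡ 5 (mod 2537)
5^2 ≡ 5^2 = 25 ≡ 25 (mod 2537)
5^4 ≡ 25^2 = 625 ≡ 625 (mod 2537)
5^8 ≡ 625^2 = 390625 ≡ 2464 (mod 2537)
5^16 ≡ 2464^2 = 6071296 ≡ 255 (mod 2537)
5^32 ≡ 255^2 = 65025 ≡ 1600 (mod 2537)
5^64 ≡ 1600^2 = 2560000 ≡ 167 (mod 2537)
5^128 ≡ 167^2 = 27889 ≡ 2519 (mod 2537)
5^256 ≡ 2519^2 = 6345361 ≡ 324 (mod 2537)
5^512 ≡ 324^2 = 104976 ≡ 959 (mod 2537)
5^1024 ≡ 959^2 = 919681 ≡ 1287 (mod 2537)
5^2048 ≡ 1287^2 = 1656369 ≡ 2245 (mod 2537)
2536 = 2048 + 256 + 128 + 64 + 32 + 8 in binary powers of 2.
So 5^2536 ≡ 2245 · 324 · 2519 · 167 · 1600 · 2464 ≡ 1975 (mod 2537).
Since 1975 ≠ 1, base 5 is a Fermat witness: 2537 is composite.

1975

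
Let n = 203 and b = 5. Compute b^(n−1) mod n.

5^1 ≡ 5 (mod 203)
5^2 ≡ 5^2 = 25 ≡ 25 (mod 203)
5^4 ≡ 25^2 = 625 ≡ 16 (mod 203)
5^8 ≡ 16^2 = 256 ≡ 53 (mod 203)
5^16 ≡ 53^2 = 2809 ≡ 170 (mod 203)
5^32 ≡ 170^2 = 28900 ≡ 74 (mod 203)
5^64 ≡ 74^2 = 5476 ≡ 198 (mod 203)
5^128 ≡ 198^2 = 39204 ≡ 25 (mod 203)
202 = 128 + 64 + 8 + 2 in binary powers of 2.
So 5^202 ≡ 25 · 198 · 53 · 25 ≡ 23 (mod 203).
Since 23 ≠ 1, base 5 is a Fermat witness: 203 is composite.

23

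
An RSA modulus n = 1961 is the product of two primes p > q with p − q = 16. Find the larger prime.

Since p = q + 16, we have 1961 = q(q + 16), so q² + 16q − 1961 = 0.
Discriminant: 16² + 4·1961 = 256 + 7844 = 8100; √8100 = 90.
q = (−16 + 90)/2 = 37, and p = q + 16 = 53.
Check: 37 · 53 = 1961.

53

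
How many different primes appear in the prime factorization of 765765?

6

765765 = 3^2 · 85085
85085 = 5 · 17017
17017 = 7 · 2431
2431 = 11 · 221
221 = 13 · 17
765765 = 3^2 · 5 · 7 · 11 · 13 · 17, which has 6 distinct prime factors.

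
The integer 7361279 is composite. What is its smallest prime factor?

7361279 is odd.
Digit sum 35, not divisible by 3.
Ends in 9: not divisible by 5.
7: 7361279 = 7·1051611 + 2
11: 7361279 = 11·669207 + 2
13: 7361279 = 13·566252 + 3
17: 7361279 = 17·433016 + 7
19: 7361279 = 19·387435 + 14
23: 7361279 = 23·320055 + 14
29: 7361279 = 29·253837 + 6
31: 7361279 = 31·237460 + 19
37: 7361279 = 37·198953 + 18
41: 7361279 = 41·179543 + 16
43: 7361279 = 43·171192 + 23
47: 7361279 = 47·156622 + 45
53: 7361279 = 53·138892 + 3
59: 7361279 = 59·124767 + 26
61: 7361279 = 61·120676 + 43
67: 7361279 = 67·109869 + 56
71: 7361279 = 71·103679 + 70
73: 7361279 = 73·100839 + 32
79: 7361279 = 79·93180 + 59
83: 7361279 = 83·88690 + 9
89: 7361279 = 89·82711

89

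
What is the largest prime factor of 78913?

78913 = 23 · 3431
3431 = 47 · 73
73 is prime.
So 78913 = 23 · 47 · 73; the largest prime factor is 73.

73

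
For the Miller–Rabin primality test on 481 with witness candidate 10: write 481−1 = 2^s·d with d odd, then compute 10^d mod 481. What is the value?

38

481 − 1 = 480 = 2^5 · 15, so d = 15.
10^1 ≡ 10 (mod 481)
10^2 ≡ 10^2 = 100 ≡ 100 (mod 481)
10^4 ≡ 100^2 = 10000 ≡ 380 (mod 481)
10^8 ≡ 380^2 = 144400 ≡ 100 (mod 481)
15 = 8 + 4 + 2 + 1 in binary powers of 2.
So 10^15 ≡ 100 · 380 · 100 · 10 ≡ 38 (mod 481).
Squaring chain: 38 → 1 → 1 → 1 → 1; never reaches −1, so base 10 is a Miller–Rabin witness that 481 is composite.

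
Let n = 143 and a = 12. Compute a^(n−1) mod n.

1

12^1 ≡ 12 (mod 143)
12^2 ≡ 12^2 = 144 ≡ 1 (mod 143)
12^4 ≡ 1^2 = 1 ≡ 1 (mod 143)
12^8 ≡ 1^2 = 1 ≡ 1 (mod 143)
12^16 ≡ 1^2 = 1 ≡ 1 (mod 143)
12^32 ≡ 1^2 = 1 ≡ 1 (mod 143)
12^64 ≡ 1^2 = 1 ≡ 1 (mod 143)
12^128 ≡ 1^2 = 1 ≡ 1 (mod 143)
142 = 128 + 8 + 4 + 2 in binary powers of 2.
So 12^142 ≡ 1 · 1 · 1 · 1 ≡ 1 (mod 143).
Since the result is 1, base 12 gives no evidence that 143 is composite.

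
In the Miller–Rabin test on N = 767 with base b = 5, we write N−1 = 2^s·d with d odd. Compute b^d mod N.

767 − 1 = 766 = 2^1 · 383, so d = 383.
5^1 ≡ 5 (mod 767)
5^2 ≡ 5^2 = 25 ≡ 25 (mod 767)
5^4 ≡ 25^2 = 625 ≡ 625 (mod 767)
5^8 ≡ 625^2 = 390625 ≡ 222 (mod 767)
5^16 ≡ 222^2 = 49284 ≡ 196 (mod 767)
5^32 ≡ 196^2 = 38416 ≡ 66 (mod 767)
5^64 ≡ 66^2 = 4356 ≡ 521 (mod 767)
5^128 ≡ 521^2 = 271441 ≡ 690 (mod 767)
5^256 ≡ 690^2 = 476100 ≡ 560 (mod 767)
383 = 256 + 64 + 32 + 16 + 8 + 4 + 2 + 1 in binary powers of 2.
So 5^383 ≡ 560 · 521 · 66 · 196 · 222 · 625 · 25 · 5 ≡ 580 (mod 767).
Squaring chain: 580; never reaches −1, so base 5 is a Miller–Rabin witness that 767 is composite.

580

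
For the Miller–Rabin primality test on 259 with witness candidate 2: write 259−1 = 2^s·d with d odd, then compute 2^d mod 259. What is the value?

259 − 1 = 258 = 2^1 · 129, so d = 129.
2^1 ≡ 2 (mod 259)
2^2 ≡ 2^2 = 4 ≡ 4 (mod 259)
2^4 ≡ 4^2 = 16 ≡ 16 (mod 259)
2^8 ≡ 16^2 = 256 ≡ 256 (mod 259)
2^16 ≡ 256^2 = 65536 ≡ 9 (mod 259)
2^32 ≡ 9^2 = 81 ≡ 81 (mod 259)
2^64 ≡ 81^2 = 6561 ≡ 86 (mod 259)
2^128 ≡ 86^2 = 7396 ≡ 144 (mod 259)
129 = 128 + 1 in binary powers of 2.
So 2^129 ≡ 144 · 2 ≡ 29 (mod 259).
Squaring chain: 29; never reaches −1, so base 2 is a Miller–Rabin witness that 259 is composite.

29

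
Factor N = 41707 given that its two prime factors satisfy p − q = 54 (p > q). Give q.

Since p = q + 54, we have 41707 = q(q + 54), so q² + 54q − 41707 = 0.
Discriminant: 54² + 4·41707 = 2916 + 166828 = 169744; √169744 = 412.
q = (−54 + 412)/2 = 179, and p = q + 54 = 233.
Check: 179 · 233 = 41707.

179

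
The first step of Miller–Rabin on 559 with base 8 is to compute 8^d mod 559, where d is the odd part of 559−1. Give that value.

70

559 − 1 = 558 = 2^1 · 279, so d = 279.
8^1 ≡ 8 (mod 559)
8^2 ≡ 8^2 = 64 ≡ 64 (mod 559)
8^4 ≡ 64^2 = 4096 ≡ 183 (mod 559)
8^8 ≡ 183^2 = 33489 ≡ 508 (mod 559)
8^16 ≡ 508^2 = 258064 ≡ 365 (mod 559)
8^32 ≡ 365^2 = 133225 ≡ 183 (mod 559)
8^64 ≡ 183^2 = 33489 ≡ 508 (mod 559)
8^128 ≡ 508^2 = 258064 ≡ 365 (mod 559)
8^256 ≡ 365^2 = 133225 ≡ 183 (mod 559)
279 = 256 + 16 + 4 + 2 + 1 in binary powers of 2.
So 8^279 ≡ 183 · 365 · 183 · 64 · 8 ≡ 70 (mod 559).
Squaring chain: 70; never reaches −1, so base 8 is a Miller–Rabin witness that 559 is composite.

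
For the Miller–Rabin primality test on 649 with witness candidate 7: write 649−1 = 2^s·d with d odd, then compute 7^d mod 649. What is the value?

649 − 1 = 648 = 2^3 · 81, so d = 81.
7^1 ≡ 7 (mod 649)
7^2 ≡ 7^2 = 49 ≡ 49 (mod 649)
7^4 ≡ 49^2 = 2401 ≡ 454 (mod 649)
7^8 ≡ 454^2 = 206116 ≡ 383 (mod 649)
7^16 ≡ 383^2 = 146689 ≡ 15 (mod 649)
7^32 ≡ 15^2 = 225 ≡ 225 (mod 649)
7^64 ≡ 225^2 = 50625 ≡ 3 (mod 649)
81 = 64 + 16 + 1 in binary powers of 2.
So 7^81 ≡ 3 · 15 · 7 ≡ 315 (mod 649).
Squaring chain: 315 → 577 → 641; never reaches −1, so base 7 is a Miller–Rabin witness that 649 is composite.

315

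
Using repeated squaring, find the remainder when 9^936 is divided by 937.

1

9^1 ≡ 9 (mod 937)
9^2 ≡ 9^2 = 81 ≡ 81 (mod 937)
9^4 ≡ 81^2 = 6561 ≡ 2 (mod 937)
9^8 ≡ 2^2 = 4 ≡ 4 (mod 937)
9^16 ≡ 4^2 = 16 ≡ 16 (mod 937)
9^32 ≡ 16^2 = 256 ≡ 256 (mod 937)
9^64 ≡ 256^2 = 65536 ≡ 883 (mod 937)
9^128 ≡ 883^2 = 779689 ≡ 105 (mod 937)
9^256 ≡ 105^2 = 11025 ≡ 718 (mod 937)
9^512 ≡ 718^2 = 515524 ≡ 174 (mod 937)
936 = 512 + 256 + 128 + 32 + 8 in binary powers of 2.
So 9^936 ≡ 174 · 718 · 105 · 256 · 4 ≡ 1 (mod 937).
Since the result is 1, base 9 gives no evidence that 937 is composite.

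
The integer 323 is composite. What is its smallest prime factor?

17

323 is odd.
Digit sum 8, not divisible by 3.
Ends in 3: not divisible by 5.
7: 323 = 7·46 + 1
11: 323 = 11·29 + 4
13: 323 = 13·24 + 11
17: 323 = 17·19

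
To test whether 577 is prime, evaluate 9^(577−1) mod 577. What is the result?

1

9^1 ≡ 9 (mod 577)
9^2 ≡ 9^2 = 81 ≡ 81 (mod 577)
9^4 ≡ 81^2 = 6561 ≡ 214 (mod 577)
9^8 ≡ 214^2 = 45796 ≡ 213 (mod 577)
9^16 ≡ 213^2 = 45369 ≡ 363 (mod 577)
9^32 ≡ 363^2 = 131769 ≡ 213 (mod 577)
9^64 ≡ 213^2 = 45369 ≡ 363 (mod 577)
9^128 ≡ 363^2 = 131769 ≡ 213 (mod 577)
9^256 ≡ 213^2 = 45369 ≡ 363 (mod 577)
9^512 ≡ 363^2 = 131769 ≡ 213 (mod 577)
576 = 512 + 64 in binary powers of 2.
So 9^576 ≡ 213 · 363 ≡ 1 (mod 577).
Since the result is 1, base 9 gives no evidence that 577 is composite.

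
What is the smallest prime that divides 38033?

73

38033 is odd.
Digit sum 17, not divisible by 3.
Ends in 3: not divisible by 5.
7: 38033 = 7·5433 + 2
11: 38033 = 11·3457 + 6
13: 38033 = 13·2925 + 8
17: 38033 = 17·2237 + 4
19: 38033 = 19·2001 + 14
23: 38033 = 23·1653 + 14
29: 38033 = 29·1311 + 14
31: 38033 = 31·1226 + 27
37: 38033 = 37·1027 + 34
41: 38033 = 41·927 + 26
43: 38033 = 43·884 + 21
47: 38033 = 47·809 + 10
53: 38033 = 53·717 + 32
59: 38033 = 59·644 + 37
61: 38033 = 61·623 + 30
67: 38033 = 67·567 + 44
71: 38033 = 71·535 + 48
73: 38033 = 73·521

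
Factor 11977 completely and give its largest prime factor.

11977 = 7 · 1711
1711 = 29 · 59
59 is prime.
So 11977 = 7 · 29 · 59; the largest prime factor is 59.

59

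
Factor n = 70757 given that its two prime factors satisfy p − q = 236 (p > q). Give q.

173

Since p = q + 236, we have 70757 = q(q + 236), so q² + 236q − 70757 = 0.
Discriminant: 236² + 4·70757 = 55696 + 283028 = 338724; √338724 = 582.
q = (−236 + 582)/2 = 173, and p = q + 236 = 409.
Check: 173 · 409 = 70757.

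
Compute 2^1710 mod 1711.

2^1 ≡ 2 (mod 1711)
2^2 ≡ 2^2 = 4 ≡ 4 (mod 1711)
2^4 ≡ 4^2 = 16 ≡ 16 (mod 1711)
2^8 ≡ 16^2 = 256 ≡ 256 (mod 1711)
2^16 ≡ 256^2 = 65536 ≡ 518 (mod 1711)
2^32 ≡ 518^2 = 268324 ≡ 1408 (mod 1711)
2^64 ≡ 1408^2 = 1982464 ≡ 1126 (mod 1711)
2^128 ≡ 1126^2 = 1267876 ≡ 25 (mod 1711)
2^256 ≡ 25^2 = 625 ≡ 625 (mod 1711)
2^512 ≡ 625^2 = 390625 ≡ 517 (mod 1711)
2^1024 ≡ 517^2 = 267289 ≡ 373 (mod 1711)
1710 = 1024 + 512 + 128 + 32 + 8 + 4 + 2 in binary powers of 2.
So 2^1710 ≡ 373 · 517 · 25 · 1408 · 256 · 16 · 4 ≡ 265 (mod 1711).
Since 265 ≠ 1, base 2 is a Fermat witness: 1711 is composite.

265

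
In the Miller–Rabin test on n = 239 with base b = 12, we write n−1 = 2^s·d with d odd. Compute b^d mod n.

239 − 1 = 238 = 2^1 · 119, so d = 119.
12^1 ≡ 12 (mod 239)
12^2 ≡ 12^2 = 144 ≡ 144 (mod 239)
12^4 ≡ 144^2 = 20736 ≡ 182 (mod 239)
12^8 ≡ 182^2 = 33124 ≡ 142 (mod 239)
12^16 ≡ 142^2 = 20164 ≡ 88 (mod 239)
12^32 ≡ 88^2 = 7744 ≡ 96 (mod 239)
12^64 ≡ 96^2 = 9216 ≡ 134 (mod 239)
119 = 64 + 32 + 16 + 4 + 2 + 1 in binary powers of 2.
So 12^119 ≡ 134 · 96 · 88 · 182 · 144 · 12 ≡ 1 (mod 239).
Since 12^d ≡ 1 (mod 239), base 12 does not prove 239 composite.

1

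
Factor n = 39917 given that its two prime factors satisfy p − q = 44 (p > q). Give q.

179

Since p = q + 44, we have 39917 = q(q + 44), so q² + 44q − 39917 = 0.
Discriminant: 44² + 4·39917 = 1936 + 159668 = 161604; √161604 = 402.
q = (−44 + 402)/2 = 179, and p = q + 44 = 223.
Check: 179 · 223 = 39917.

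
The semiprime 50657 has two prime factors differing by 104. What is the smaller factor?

179

Since p = q + 104, we have 50657 = q(q + 104), so q² + 104q − 50657 = 0.
Discriminant: 104² + 4·50657 = 10816 + 202628 = 213444; √213444 = 462.
q = (−104 + 462)/2 = 179, and p = q + 104 = 283.
Check: 179 · 283 = 50657.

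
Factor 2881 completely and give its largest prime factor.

67

2881 = 43 · 67
67 is prime.
So 2881 = 43 · 67; the largest prime factor is 67.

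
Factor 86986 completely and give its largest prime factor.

86986 = 2 · 43493
43493 = 23 · 1891
1891 = 31 · 61
61 is prime.
So 86986 = 2 · 23 · 31 · 61; the largest prime factor is 61.

61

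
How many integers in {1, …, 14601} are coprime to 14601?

Factor: 14601 = 3 · 31 · 157.
φ(14601) = (3−1) · (31−1) · (157−1) = 2 · 30 · 156 = 9360.

9360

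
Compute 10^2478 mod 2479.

1000

10^1 ≡ 10 (mod 2479)
10^2 ≡ 10^2 = 100 ≡ 100 (mod 2479)
10^4 ≡ 100^2 = 10000 ≡ 84 (mod 2479)
10^8 ≡ 84^2 = 7056 ≡ 2098 (mod 2479)
10^16 ≡ 2098^2 = 4401604 ≡ 1379 (mod 2479)
10^32 ≡ 1379^2 = 1901641 ≡ 248 (mod 2479)
10^64 ≡ 248^2 = 61504 ≡ 2008 (mod 2479)
10^128 ≡ 2008^2 = 4032064 ≡ 1210 (mod 2479)
10^256 ≡ 1210^2 = 1464100 ≡ 1490 (mod 2479)
10^512 ≡ 1490^2 = 2220100 ≡ 1395 (mod 2479)
10^1024 ≡ 1395^2 = 1946025 ≡ 10 (mod 2479)
10^2048 ≡ 10^2 = 100 ≡ 100 (mod 2479)
2478 = 2048 + 256 + 128 + 32 + 8 + 4 + 2 in binary powers of 2.
So 10^2478 ≡ 100 · 1490 · 1210 · 248 · 2098 · 84 · 100 ≡ 1000 (mod 2479).
Since 1000 ≠ 1, base 10 is a Fermat witness: 2479 is composite.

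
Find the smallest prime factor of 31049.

31049 is odd.
Digit sum 17, not divisible by 3.
Ends in 9: not divisible by 5.
7: 31049 = 7·4435 + 4
11: 31049 = 11·2822 + 7
13: 31049 = 13·2388 + 5
17: 31049 = 17·1826 + 7
19: 31049 = 19·1634 + 3
23: 31049 = 23·1349 + 22
29: 31049 = 29·1070 + 19
31: 31049 = 31·1001 + 18
37: 31049 = 37·839 + 6
41: 31049 = 41·757 + 12
43: 31049 = 43·722 + 3
47: 31049 = 47·660 + 29
53: 31049 = 53·585 + 44
59: 31049 = 59·526 + 15
61: 31049 = 61·509

61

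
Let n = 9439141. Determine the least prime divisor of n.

9439141 is odd.
Digit sum 31, not divisible by 3.
Ends in 1: not divisible by 5.
7: 9439141 = 7·1348448 + 5
11: 9439141 = 11·858103 + 8
13: 9439141 = 13·726087 + 10
17: 9439141 = 17·555243 + 10
19: 9439141 = 19·496796 + 17
23: 9439141 = 23·410397 + 10
29: 9439141 = 29·325487 + 18
31: 9439141 = 31·304488 + 13
37: 9439141 = 37·255111 + 34
41: 9439141 = 41·230222 + 39
43: 9439141 = 43·219514 + 39
47: 9439141 = 47·200832 + 37
53: 9439141 = 53·178097

53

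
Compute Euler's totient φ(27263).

26928

Factor: 27263 = 137 · 199.
φ(27263) = (137−1) · (199−1) = 136 · 198 = 26928.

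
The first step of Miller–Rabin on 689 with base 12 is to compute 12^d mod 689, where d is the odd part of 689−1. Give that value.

337

689 − 1 = 688 = 2^4 · 43, so d = 43.
12^1 ≡ 12 (mod 689)
12^2 ≡ 12^2 = 144 ≡ 144 (mod 689)
12^4 ≡ 144^2 = 20736 ≡ 66 (mod 689)
12^8 ≡ 66^2 = 4356 ≡ 222 (mod 689)
12^16 ≡ 222^2 = 49284 ≡ 365 (mod 689)
12^32 ≡ 365^2 = 133225 ≡ 248 (mod 689)
43 = 32 + 8 + 2 + 1 in binary powers of 2.
So 12^43 ≡ 248 · 222 · 144 · 12 ≡ 337 (mod 689).
Squaring chain: 337 → 573 → 365 → 248; never reaches −1, so base 12 is a Miller–Rabin witness that 689 is composite.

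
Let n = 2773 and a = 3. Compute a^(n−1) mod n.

1140

3^1 ≡ 3 (mod 2773)
3^2 ≡ 3^2 = 9 ≡ 9 (mod 2773)
3^4 ≡ 9^2 = 81 ≡ 81 (mod 2773)
3^8 ≡ 81^2 = 6561 ≡ 1015 (mod 2773)
3^16 ≡ 1015^2 = 1030225 ≡ 1442 (mod 2773)
3^32 ≡ 1442^2 = 2079364 ≡ 2387 (mod 2773)
3^64 ≡ 2387^2 = 5697769 ≡ 2027 (mod 2773)
3^128 ≡ 2027^2 = 4108729 ≡ 1916 (mod 2773)
3^256 ≡ 1916^2 = 3671056 ≡ 2377 (mod 2773)
3^512 ≡ 2377^2 = 5650129 ≡ 1528 (mod 2773)
3^1024 ≡ 1528^2 = 2334784 ≡ 2691 (mod 2773)
3^2048 ≡ 2691^2 = 7241481 ≡ 1178 (mod 2773)
2772 = 2048 + 512 + 128 + 64 + 16 + 4 in binary powers of 2.
So 3^2772 ≡ 1178 · 1528 · 1916 · 2027 · 1442 · 81 ≡ 1140 (mod 2773).
Since 1140 ≠ 1, base 3 is a Fermat witness: 2773 is composite.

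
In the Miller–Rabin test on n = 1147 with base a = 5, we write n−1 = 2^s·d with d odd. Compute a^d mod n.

1147 − 1 = 1146 = 2^1 · 573, so d = 573.
5^1 ≡ 5 (mod 1147)
5^2 ≡ 5^2 = 25 ≡ 25 (mod 1147)
5^4 ≡ 25^2 = 625 ≡ 625 (mod 1147)
5^8 ≡ 625^2 = 390625 ≡ 645 (mod 1147)
5^16 ≡ 645^2 = 416025 ≡ 811 (mod 1147)
5^32 ≡ 811^2 = 657721 ≡ 490 (mod 1147)
5^64 ≡ 490^2 = 240100 ≡ 377 (mod 1147)
5^128 ≡ 377^2 = 142129 ≡ 1048 (mod 1147)
5^256 ≡ 1048^2 = 1098304 ≡ 625 (mod 1147)
5^512 ≡ 625^2 = 390625 ≡ 645 (mod 1147)
573 = 512 + 32 + 16 + 8 + 4 + 1 in binary powers of 2.
So 5^573 ≡ 645 · 490 · 811 · 645 · 625 · 5 ≡ 156 (mod 1147).
Squaring chain: 156; never reaches −1, so base 5 is a Miller–Rabin witness that 1147 is composite.

156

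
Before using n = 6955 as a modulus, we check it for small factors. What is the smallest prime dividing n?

6955 is odd.
Digit sum 25, not divisible by 3.
Ends in 5: divisible by 5.

5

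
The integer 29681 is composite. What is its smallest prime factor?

67

29681 is odd.
Digit sum 26, not divisible by 3.
Ends in 1: not divisible by 5.
7: 29681 = 7·4240 + 1
11: 29681 = 11·2698 + 3
13: 29681 = 13·2283 + 2
17: 29681 = 17·1745 + 16
19: 29681 = 19·1562 + 3
23: 29681 = 23·1290 + 11
29: 29681 = 29·1023 + 14
31: 29681 = 31·957 + 14
37: 29681 = 37·802 + 7
41: 29681 = 41·723 + 38
43: 29681 = 43·690 + 11
47: 29681 = 47·631 + 24
53: 29681 = 53·560 + 1
59: 29681 = 59·503 + 4
61: 29681 = 61·486 + 35
67: 29681 = 67·443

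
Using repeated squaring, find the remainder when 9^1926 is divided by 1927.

286

9^1 ≡ 9 (mod 1927)
9^2 ≡ 9^2 = 81 ≡ 81 (mod 1927)
9^4 ≡ 81^2 = 6561 ≡ 780 (mod 1927)
9^8 ≡ 780^2 = 608400 ≡ 1395 (mod 1927)
9^16 ≡ 1395^2 = 1946025 ≡ 1682 (mod 1927)
9^32 ≡ 1682^2 = 2829124 ≡ 288 (mod 1927)
9^64 ≡ 288^2 = 82944 ≡ 83 (mod 1927)
9^128 ≡ 83^2 = 6889 ≡ 1108 (mod 1927)
9^256 ≡ 1108^2 = 1227664 ≡ 165 (mod 1927)
9^512 ≡ 165^2 = 27225 ≡ 247 (mod 1927)
9^1024 ≡ 247^2 = 61009 ≡ 1272 (mod 1927)
1926 = 1024 + 512 + 256 + 128 + 4 + 2 in binary powers of 2.
So 9^1926 ≡ 1272 · 247 · 165 · 1108 · 780 · 81 ≡ 286 (mod 1927).
Since 286 ≠ 1, base 9 is a Fermat witness: 1927 is composite.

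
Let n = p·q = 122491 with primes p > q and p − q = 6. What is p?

353

Since p = q + 6, we have 122491 = q(q + 6), so q² + 6q − 122491 = 0.
Discriminant: 6² + 4·122491 = 36 + 489964 = 490000; √490000 = 700.
q = (−6 + 700)/2 = 347, and p = q + 6 = 353.
Check: 347 · 353 = 122491.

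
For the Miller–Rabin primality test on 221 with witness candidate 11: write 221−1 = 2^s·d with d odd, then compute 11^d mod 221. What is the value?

54

221 − 1 = 220 = 2^2 · 55, so d = 55.
11^1 ≡ 11 (mod 221)
11^2 ≡ 11^2 = 121 ≡ 121 (mod 221)
11^4 ≡ 121^2 = 14641 ≡ 55 (mod 221)
11^8 ≡ 55^2 = 3025 ≡ 152 (mod 221)
11^16 ≡ 152^2 = 23104 ≡ 120 (mod 221)
11^32 ≡ 120^2 = 14400 ≡ 35 (mod 221)
55 = 32 + 16 + 4 + 2 + 1 in binary powers of 2.
So 11^55 ≡ 35 · 120 · 55 · 121 · 11 ≡ 54 (mod 221).
Squaring chain: 54 → 43; never reaches −1, so base 11 is a Miller–Rabin witness that 221 is composite.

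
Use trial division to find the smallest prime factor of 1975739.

47

1975739 is odd.
Digit sum 41, not divisible by 3.
Ends in 9: not divisible by 5.
7: 1975739 = 7·282248 + 3
11: 1975739 = 11·179612 + 7
13: 1975739 = 13·151979 + 12
17: 1975739 = 17·116219 + 16
19: 1975739 = 19·103986 + 5
23: 1975739 = 23·85901 + 16
29: 1975739 = 29·68128 + 27
31: 1975739 = 31·63733 + 16
37: 1975739 = 37·53398 + 13
41: 1975739 = 41·48188 + 31
43: 1975739 = 43·45947 + 18
47: 1975739 = 47·42037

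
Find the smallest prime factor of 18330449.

79

18330449 is odd.
Digit sum 32, not divisible by 3.
Ends in 9: not divisible by 5.
7: 18330449 = 7·2618635 + 4
11: 18330449 = 11·1666404 + 5
13: 18330449 = 13·1410034 + 7
17: 18330449 = 17·1078261 + 12
19: 18330449 = 19·964760 + 9
23: 18330449 = 23·796976 + 1
29: 18330449 = 29·632084 + 13
31: 18330449 = 31·591304 + 25
37: 18330449 = 37·495417 + 20
41: 18330449 = 41·447084 + 5
43: 18330449 = 43·426289 + 22
47: 18330449 = 47·390009 + 26
53: 18330449 = 53·345857 + 28
59: 18330449 = 59·310685 + 34
61: 18330449 = 61·300499 + 10
67: 18330449 = 67·273588 + 53
71: 18330449 = 71·258175 + 24
73: 18330449 = 73·251102 + 3
79: 18330449 = 79·232031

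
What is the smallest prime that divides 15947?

37

15947 is odd.
Digit sum 26, not divisible by 3.
Ends in 7: not divisible by 5.
7: 15947 = 7·2278 + 1
11: 15947 = 11·1449 + 8
13: 15947 = 13·1226 + 9
17: 15947 = 17·938 + 1
19: 15947 = 19·839 + 6
23: 15947 = 23·693 + 8
29: 15947 = 29·549 + 26
31: 15947 = 31·514 + 13
37: 15947 = 37·431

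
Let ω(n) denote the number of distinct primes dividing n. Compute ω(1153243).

5

1153243 = 7 · 164749
164749 = 13 · 12673
12673 = 19 · 667
667 = 23 · 29
1153243 = 7 · 13 · 19 · 23 · 29, which has 5 distinct prime factors.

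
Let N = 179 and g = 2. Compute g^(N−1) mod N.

2^1 ≡ 2 (mod 179)
2^2 ≡ 2^2 = 4 ≡ 4 (mod 179)
2^4 ≡ 4^2 = 16 ≡ 16 (mod 179)
2^8 ≡ 16^2 = 256 ≡ 77 (mod 179)
2^16 ≡ 77^2 = 5929 ≡ 22 (mod 179)
2^32 ≡ 22^2 = 484 ≡ 126 (mod 179)
2^64 ≡ 126^2 = 15876 ≡ 124 (mod 179)
2^128 ≡ 124^2 = 15376 ≡ 161 (mod 179)
178 = 128 + 32 + 16 + 2 in binary powers of 2.
So 2^178 ≡ 161 · 126 · 22 · 4 ≡ 1 (mod 179).
Since the result is 1, base 2 gives no evidence that 179 is composite.

1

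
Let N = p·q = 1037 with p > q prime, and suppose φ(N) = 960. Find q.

17

φ(n) = (p−1)(q−1) = n − (p+q) + 1, so p + q = 1037 − 960 + 1 = 78.
p and q are the roots of t² − 78t + 1037 = 0.
Discriminant: 78² − 4·1037 = 6084 − 4148 = 1936; √1936 = 44.
q = (78 − 44)/2 = 17, p = (78 + 44)/2 = 61.
Check: 17 · 61 = 1037.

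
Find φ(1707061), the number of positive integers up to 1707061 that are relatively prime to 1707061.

Factor: 1707061 = 83 · 131 · 157.
φ(1707061) = (83−1) · (131−1) · (157−1) = 82 · 130 · 156 = 1662960.

1662960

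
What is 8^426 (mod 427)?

8^1 ≡ 8 (mod 427)
8^2 ≡ 8^2 = 64 ≡ 64 (mod 427)
8^4 ≡ 64^2 = 4096 ≡ 253 (mod 427)
8^8 ≡ 253^2 = 64009 ≡ 386 (mod 427)
8^16 ≡ 386^2 = 148996 ≡ 400 (mod 427)
8^32 ≡ 400^2 = 160000 ≡ 302 (mod 427)
8^64 ≡ 302^2 = 91204 ≡ 253 (mod 427)
8^128 ≡ 253^2 = 64009 ≡ 386 (mod 427)
8^256 ≡ 386^2 = 148996 ≡ 400 (mod 427)
426 = 256 + 128 + 32 + 8 + 2 in binary powers of 2.
So 8^426 ≡ 400 · 386 · 302 · 386 · 64 ≡ 393 (mod 427).
Since 393 ≠ 1, base 8 is a Fermat witness: 427 is composite.

393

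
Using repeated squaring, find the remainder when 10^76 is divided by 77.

67

10^1 ≡ 10 (mod 77)
10^2 ≡ 10^2 = 100 ≡ 23 (mod 77)
10^4 ≡ 23^2 = 529 ≡ 67 (mod 77)
10^8 ≡ 67^2 = 4489 ≡ 23 (mod 77)
10^16 ≡ 23^2 = 529 ≡ 67 (mod 77)
10^32 ≡ 67^2 = 4489 ≡ 23 (mod 77)
10^64 ≡ 23^2 = 529 ≡ 67 (mod 77)
76 = 64 + 8 + 4 in binary powers of 2.
So 10^76 ≡ 67 · 23 · 67 ≡ 67 (mod 77).
Since 67 ≠ 1, base 10 is a Fermat witness: 77 is composite.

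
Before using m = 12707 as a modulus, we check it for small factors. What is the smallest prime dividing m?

12707 is odd.
Digit sum 17, not divisible by 3.
Ends in 7: not divisible by 5.
7: 12707 = 7·1815 + 2
11: 12707 = 11·1155 + 2
13: 12707 = 13·977 + 6
17: 12707 = 17·747 + 8
19: 12707 = 19·668 + 15
23: 12707 = 23·552 + 11
29: 12707 = 29·438 + 5
31: 12707 = 31·409 + 28
37: 12707 = 37·343 + 16
41: 12707 = 41·309 + 38
43: 12707 = 43·295 + 22
47: 12707 = 47·270 + 17
53: 12707 = 53·239 + 40
59: 12707 = 59·215 + 22
61: 12707 = 61·208 + 19
67: 12707 = 67·189 + 44
71: 12707 = 71·178 + 69
73: 12707 = 73·174 + 5
79: 12707 = 79·160 + 67
83: 12707 = 83·153 + 8
89: 12707 = 89·142 + 69
97: 12707 = 97·131

97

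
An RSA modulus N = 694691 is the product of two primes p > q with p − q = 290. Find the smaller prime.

Since p = q + 290, we have 694691 = q(q + 290), so q² + 290q − 694691 = 0.
Discriminant: 290² + 4·694691 = 84100 + 2778764 = 2862864; √2862864 = 1692.
q = (−290 + 1692)/2 = 701, and p = q + 290 = 991.
Check: 701 · 991 = 694691.

701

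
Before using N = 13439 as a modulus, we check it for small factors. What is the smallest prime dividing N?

89

13439 is odd.
Digit sum 20, not divisible by 3.
Ends in 9: not divisible by 5.
7: 13439 = 7·1919 + 6
11: 13439 = 11·1221 + 8
13: 13439 = 13·1033 + 10
17: 13439 = 17·790 + 9
19: 13439 = 19·707 + 6
23: 13439 = 23·584 + 7
29: 13439 = 29·463 + 12
31: 13439 = 31·433 + 16
37: 13439 = 37·363 + 8
41: 13439 = 41·327 + 32
43: 13439 = 43·312 + 23
47: 13439 = 47·285 + 44
53: 13439 = 53·253 + 30
59: 13439 = 59·227 + 46
61: 13439 = 61·220 + 19
67: 13439 = 67·200 + 39
71: 13439 = 71·189 + 20
73: 13439 = 73·184 + 7
79: 13439 = 79·170 + 9
83: 13439 = 83·161 + 76
89: 13439 = 89·151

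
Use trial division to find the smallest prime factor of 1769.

1769 is odd.
Digit sum 23, not divisible by 3.
Ends in 9: not divisible by 5.
7: 1769 = 7·252 + 5
11: 1769 = 11·160 + 9
13: 1769 = 13·136 + 1
17: 1769 = 17·104 + 1
19: 1769 = 19·93 + 2
23: 1769 = 23·76 + 21
29: 1769 = 29·61

29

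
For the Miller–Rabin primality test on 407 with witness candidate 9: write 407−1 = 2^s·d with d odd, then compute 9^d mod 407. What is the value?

256

407 − 1 = 406 = 2^1 · 203, so d = 203.
9^1 ≡ 9 (mod 407)
9^2 ≡ 9^2 = 81 ≡ 81 (mod 407)
9^4 ≡ 81^2 = 6561 ≡ 49 (mod 407)
9^8 ≡ 49^2 = 2401 ≡ 366 (mod 407)
9^16 ≡ 366^2 = 133956 ≡ 53 (mod 407)
9^32 ≡ 53^2 = 2809 ≡ 367 (mod 407)
9^64 ≡ 367^2 = 134689 ≡ 379 (mod 407)
9^128 ≡ 379^2 = 143641 ≡ 377 (mod 407)
203 = 128 + 64 + 8 + 2 + 1 in binary powers of 2.
So 9^203 ≡ 377 · 379 · 366 · 81 · 9 ≡ 256 (mod 407).
Squaring chain: 256; never reaches −1, so base 9 is a Miller–Rabin witness that 407 is composite.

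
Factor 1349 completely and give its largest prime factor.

71

1349 = 19 · 71
71 is prime.
So 1349 = 19 · 71; the largest prime factor is 71.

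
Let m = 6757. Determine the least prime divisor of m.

6757 is odd.
Digit sum 25, not divisible by 3.
Ends in 7: not divisible by 5.
7: 6757 = 7·965 + 2
11: 6757 = 11·614 + 3
13: 6757 = 13·519 + 10
17: 6757 = 17·397 + 8
19: 6757 = 19·355 + 12
23: 6757 = 23·293 + 18
29: 6757 = 29·233

29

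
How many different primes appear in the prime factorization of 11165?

4

11165 = 5 · 2233
2233 = 7 · 319
319 = 11 · 29
11165 = 5 · 7 · 11 · 29, which has 4 distinct prime factors.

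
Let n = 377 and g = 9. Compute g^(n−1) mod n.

9^1 ≡ 9 (mod 377)
9^2 ≡ 9^2 = 81 ≡ 81 (mod 377)
9^4 ≡ 81^2 = 6561 ≡ 152 (mod 377)
9^8 ≡ 152^2 = 23104 ≡ 107 (mod 377)
9^16 ≡ 107^2 = 11449 ≡ 139 (mod 377)
9^32 ≡ 139^2 = 19321 ≡ 94 (mod 377)
9^64 ≡ 94^2 = 8836 ≡ 165 (mod 377)
9^128 ≡ 165^2 = 27225 ≡ 81 (mod 377)
9^256 ≡ 81^2 = 6561 ≡ 152 (mod 377)
376 = 256 + 64 + 32 + 16 + 8 in binary powers of 2.
So 9^376 ≡ 152 · 165 · 94 · 139 · 107 ≡ 256 (mod 377).
Since 256 ≠ 1, base 9 is a Fermat witness: 377 is composite.

256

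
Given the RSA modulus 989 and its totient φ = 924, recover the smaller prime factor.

23

φ(n) = (p−1)(q−1) = n − (p+q) + 1, so p + q = 989 − 924 + 1 = 66.
p and q are the roots of t² − 66t + 989 = 0.
Discriminant: 66² − 4·989 = 4356 − 3956 = 400; √400 = 20.
q = (66 − 20)/2 = 23, p = (66 + 20)/2 = 43.
Check: 23 · 43 = 989.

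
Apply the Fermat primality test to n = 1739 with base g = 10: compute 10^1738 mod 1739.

1231

10^1 ≡ 10 (mod 1739)
10^2 ≡ 10^2 = 100 ≡ 100 (mod 1739)
10^4 ≡ 100^2 = 10000 ≡ 1305 (mod 1739)
10^8 ≡ 1305^2 = 1703025 ≡ 544 (mod 1739)
10^16 ≡ 544^2 = 295936 ≡ 306 (mod 1739)
10^32 ≡ 306^2 = 93636 ≡ 1469 (mod 1739)
10^64 ≡ 1469^2 = 2157961 ≡ 1601 (mod 1739)
10^128 ≡ 1601^2 = 2563201 ≡ 1654 (mod 1739)
10^256 ≡ 1654^2 = 2735716 ≡ 269 (mod 1739)
10^512 ≡ 269^2 = 72361 ≡ 1062 (mod 1739)
10^1024 ≡ 1062^2 = 1127844 ≡ 972 (mod 1739)
1738 = 1024 + 512 + 128 + 64 + 8 + 2 in binary powers of 2.
So 10^1738 ≡ 972 · 1062 · 1654 · 1601 · 544 · 100 ≡ 1231 (mod 1739).
Since 1231 ≠ 1, base 10 is a Fermat witness: 1739 is composite.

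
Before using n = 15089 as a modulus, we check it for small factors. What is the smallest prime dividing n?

15089 is odd.
Digit sum 23, not divisible by 3.
Ends in 9: not divisible by 5.
7: 15089 = 7·2155 + 4
11: 15089 = 11·1371 + 8
13: 15089 = 13·1160 + 9
17: 15089 = 17·887 + 10
19: 15089 = 19·794 + 3
23: 15089 = 23·656 + 1
29: 15089 = 29·520 + 9
31: 15089 = 31·486 + 23
37: 15089 = 37·407 + 30
41: 15089 = 41·368 + 1
43: 15089 = 43·350 + 39
47: 15089 = 47·321 + 2
53: 15089 = 53·284 + 37
59: 15089 = 59·255 + 44
61: 15089 = 61·247 + 22
67: 15089 = 67·225 + 14
71: 15089 = 71·212 + 37
73: 15089 = 73·206 + 51
79: 15089 = 79·191

79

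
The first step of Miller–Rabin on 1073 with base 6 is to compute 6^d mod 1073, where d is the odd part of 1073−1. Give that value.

1073 − 1 = 1072 = 2^4 · 67, so d = 67.
6^1 ≡ 6 (mod 1073)
6^2 ≡ 6^2 = 36 ≡ 36 (mod 1073)
6^4 ≡ 36^2 = 1296 ≡ 223 (mod 1073)
6^8 ≡ 223^2 = 49729 ≡ 371 (mod 1073)
6^16 ≡ 371^2 = 137641 ≡ 297 (mod 1073)
6^32 ≡ 297^2 = 88209 ≡ 223 (mod 1073)
6^64 ≡ 223^2 = 49729 ≡ 371 (mod 1073)
67 = 64 + 2 + 1 in binary powers of 2.
So 6^67 ≡ 371 · 36 · 6 ≡ 734 (mod 1073).
Squaring chain: 734 → 110 → 297 → 223; never reaches −1, so base 6 is a Miller–Rabin witness that 1073 is composite.

734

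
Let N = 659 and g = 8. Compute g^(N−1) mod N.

1

8^1 ≡ 8 (mod 659)
8^2 ≡ 8^2 = 64 ≡ 64 (mod 659)
8^4 ≡ 64^2 = 4096 ≡ 142 (mod 659)
8^8 ≡ 142^2 = 20164 ≡ 394 (mod 659)
8^16 ≡ 394^2 = 155236 ≡ 371 (mod 659)
8^32 ≡ 371^2 = 137641 ≡ 569 (mod 659)
8^64 ≡ 569^2 = 323761 ≡ 192 (mod 659)
8^128 ≡ 192^2 = 36864 ≡ 619 (mod 659)
8^256 ≡ 619^2 = 383161 ≡ 282 (mod 659)
8^512 ≡ 282^2 = 79524 ≡ 444 (mod 659)
658 = 512 + 128 + 16 + 2 in binary powers of 2.
So 8^658 ≡ 444 · 619 · 371 · 64 ≡ 1 (mod 659).
Since the result is 1, base 8 gives no evidence that 659 is composite.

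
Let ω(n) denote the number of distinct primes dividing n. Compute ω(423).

423 = 3^2 · 47
423 = 3^2 · 47, which has 2 distinct prime factors.

2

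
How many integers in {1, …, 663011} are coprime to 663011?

Factor: 663011 = 41 · 103 · 157.
φ(663011) = (41−1) · (103−1) · (157−1) = 40 · 102 · 156 = 636480.

636480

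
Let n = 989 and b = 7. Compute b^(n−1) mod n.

767

7^1 ≡ 7 (mod 989)
7^2 ≡ 7^2 = 49 ≡ 49 (mod 989)
7^4 ≡ 49^2 = 2401 ≡ 423 (mod 989)
7^8 ≡ 423^2 = 178929 ≡ 909 (mod 989)
7^16 ≡ 909^2 = 826281 ≡ 466 (mod 989)
7^32 ≡ 466^2 = 217156 ≡ 565 (mod 989)
7^64 ≡ 565^2 = 319225 ≡ 767 (mod 989)
7^128 ≡ 767^2 = 588289 ≡ 823 (mod 989)
7^256 ≡ 823^2 = 677329 ≡ 853 (mod 989)
7^512 ≡ 853^2 = 727609 ≡ 694 (mod 989)
988 = 512 + 256 + 128 + 64 + 16 + 8 + 4 in binary powers of 2.
So 7^988 ≡ 694 · 853 · 823 · 767 · 466 · 909 · 423 ≡ 767 (mod 989).
Since 767 ≠ 1, base 7 is a Fermat witness: 989 is composite.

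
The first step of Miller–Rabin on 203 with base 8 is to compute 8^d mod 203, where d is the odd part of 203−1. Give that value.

155

203 − 1 = 202 = 2^1 · 101, so d = 101.
8^1 ≡ 8 (mod 203)
8^2 ≡ 8^2 = 64 ≡ 64 (mod 203)
8^4 ≡ 64^2 = 4096 ≡ 36 (mod 203)
8^8 ≡ 36^2 = 1296 ≡ 78 (mod 203)
8^16 ≡ 78^2 = 6084 ≡ 197 (mod 203)
8^32 ≡ 197^2 = 38809 ≡ 36 (mod 203)
8^64 ≡ 36^2 = 1296 ≡ 78 (mod 203)
101 = 64 + 32 + 4 + 1 in binary powers of 2.
So 8^101 ≡ 78 · 36 · 36 · 8 ≡ 155 (mod 203).
Squaring chain: 155; never reaches −1, so base 8 is a Miller–Rabin witness that 203 is composite.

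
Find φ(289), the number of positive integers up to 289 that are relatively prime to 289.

272

Factor: 289 = 17^2.
φ(289) = 17^1·(17−1) = 272.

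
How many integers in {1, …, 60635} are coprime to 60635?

Factor: 60635 = 5 · 67 · 181.
φ(60635) = (5−1) · (67−1) · (181−1) = 4 · 66 · 180 = 47520.

47520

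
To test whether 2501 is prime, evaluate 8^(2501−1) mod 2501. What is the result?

8^1 ≡ 8 (mod 2501)
8^2 ≡ 8^2 = 64 ≡ 64 (mod 2501)
8^4 ≡ 64^2 = 4096 ≡ 1595 (mod 2501)
8^8 ≡ 1595^2 = 2544025 ≡ 508 (mod 2501)
8^16 ≡ 508^2 = 258064 ≡ 461 (mod 2501)
8^32 ≡ 461^2 = 212521 ≡ 2437 (mod 2501)
8^64 ≡ 2437^2 = 5938969 ≡ 1595 (mod 2501)
8^128 ≡ 1595^2 = 2544025 ≡ 508 (mod 2501)
8^256 ≡ 508^2 = 258064 ≡ 461 (mod 2501)
8^512 ≡ 461^2 = 212521 ≡ 2437 (mod 2501)
8^1024 ≡ 2437^2 = 5938969 ≡ 1595 (mod 2501)
8^2048 ≡ 1595^2 = 2544025 ≡ 508 (mod 2501)
2500 = 2048 + 256 + 128 + 64 + 4 in binary powers of 2.
So 8^2500 ≡ 508 · 461 · 508 · 1595 · 1595 ≡ 1 (mod 2501).
Since the result is 1, base 8 gives no evidence that 2501 is composite.

1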